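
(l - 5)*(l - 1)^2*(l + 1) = l^4 - 6*l^3 + 4*l^2 + 6*l - 5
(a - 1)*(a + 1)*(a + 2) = a^3 + 2*a^2 - a - 2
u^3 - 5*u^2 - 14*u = u*(u - 7)*(u + 2)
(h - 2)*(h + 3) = h^2 + h - 6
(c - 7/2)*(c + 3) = c^2 - c/2 - 21/2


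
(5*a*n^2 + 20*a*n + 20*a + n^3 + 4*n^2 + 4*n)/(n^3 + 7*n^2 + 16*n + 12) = (5*a + n)/(n + 3)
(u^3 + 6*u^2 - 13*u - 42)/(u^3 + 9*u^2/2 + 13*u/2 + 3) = 2*(u^2 + 4*u - 21)/(2*u^2 + 5*u + 3)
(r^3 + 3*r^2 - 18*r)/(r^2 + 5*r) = (r^2 + 3*r - 18)/(r + 5)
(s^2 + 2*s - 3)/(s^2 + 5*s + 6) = (s - 1)/(s + 2)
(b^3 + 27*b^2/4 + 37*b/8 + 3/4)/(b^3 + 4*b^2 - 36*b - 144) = (8*b^2 + 6*b + 1)/(8*(b^2 - 2*b - 24))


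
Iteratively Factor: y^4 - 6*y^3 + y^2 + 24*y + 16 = (y - 4)*(y^3 - 2*y^2 - 7*y - 4) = (y - 4)*(y + 1)*(y^2 - 3*y - 4) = (y - 4)^2*(y + 1)*(y + 1)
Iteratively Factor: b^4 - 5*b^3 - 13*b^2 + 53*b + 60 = (b - 5)*(b^3 - 13*b - 12) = (b - 5)*(b - 4)*(b^2 + 4*b + 3) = (b - 5)*(b - 4)*(b + 1)*(b + 3)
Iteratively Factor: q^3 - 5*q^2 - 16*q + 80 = (q + 4)*(q^2 - 9*q + 20) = (q - 5)*(q + 4)*(q - 4)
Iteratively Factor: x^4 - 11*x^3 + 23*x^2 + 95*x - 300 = (x - 5)*(x^3 - 6*x^2 - 7*x + 60) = (x - 5)*(x + 3)*(x^2 - 9*x + 20) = (x - 5)^2*(x + 3)*(x - 4)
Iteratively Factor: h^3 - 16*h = (h - 4)*(h^2 + 4*h) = (h - 4)*(h + 4)*(h)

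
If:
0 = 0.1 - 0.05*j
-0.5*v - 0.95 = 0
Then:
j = 2.00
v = -1.90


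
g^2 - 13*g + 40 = (g - 8)*(g - 5)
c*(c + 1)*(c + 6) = c^3 + 7*c^2 + 6*c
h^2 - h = h*(h - 1)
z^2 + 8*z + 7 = (z + 1)*(z + 7)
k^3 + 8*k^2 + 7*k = k*(k + 1)*(k + 7)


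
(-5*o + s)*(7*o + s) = -35*o^2 + 2*o*s + s^2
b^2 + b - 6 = (b - 2)*(b + 3)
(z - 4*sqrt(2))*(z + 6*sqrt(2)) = z^2 + 2*sqrt(2)*z - 48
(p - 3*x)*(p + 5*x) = p^2 + 2*p*x - 15*x^2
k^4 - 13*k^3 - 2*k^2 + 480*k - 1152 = (k - 8)^2*(k - 3)*(k + 6)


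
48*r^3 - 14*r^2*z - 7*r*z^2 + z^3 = (-8*r + z)*(-2*r + z)*(3*r + z)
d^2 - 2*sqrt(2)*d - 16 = (d - 4*sqrt(2))*(d + 2*sqrt(2))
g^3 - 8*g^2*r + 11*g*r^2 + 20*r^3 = (g - 5*r)*(g - 4*r)*(g + r)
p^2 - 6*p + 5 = (p - 5)*(p - 1)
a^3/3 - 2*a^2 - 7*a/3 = a*(a/3 + 1/3)*(a - 7)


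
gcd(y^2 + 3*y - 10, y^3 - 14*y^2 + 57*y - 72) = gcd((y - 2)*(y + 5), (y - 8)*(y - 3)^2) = 1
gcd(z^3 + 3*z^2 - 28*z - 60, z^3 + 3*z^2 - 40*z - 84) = z + 2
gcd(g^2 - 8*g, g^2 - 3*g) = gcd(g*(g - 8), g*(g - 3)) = g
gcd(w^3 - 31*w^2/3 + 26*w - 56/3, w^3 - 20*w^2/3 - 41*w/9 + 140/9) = w^2 - 25*w/3 + 28/3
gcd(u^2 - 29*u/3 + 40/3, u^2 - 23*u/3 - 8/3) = u - 8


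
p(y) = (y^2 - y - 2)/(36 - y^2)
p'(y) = 2*y*(y^2 - y - 2)/(36 - y^2)^2 + (2*y - 1)/(36 - y^2) = (-y^2 + 68*y - 36)/(y^4 - 72*y^2 + 1296)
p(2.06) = 0.01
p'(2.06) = 0.10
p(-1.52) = 0.05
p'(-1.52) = -0.12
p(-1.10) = 0.01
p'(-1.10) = -0.09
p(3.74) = 0.37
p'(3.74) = 0.42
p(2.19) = 0.02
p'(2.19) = 0.11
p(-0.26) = -0.05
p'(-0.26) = -0.04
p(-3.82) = 0.77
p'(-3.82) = -0.68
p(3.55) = 0.30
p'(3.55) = 0.35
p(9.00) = -1.56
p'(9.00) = 0.24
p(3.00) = 0.15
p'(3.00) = 0.22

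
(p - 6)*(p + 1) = p^2 - 5*p - 6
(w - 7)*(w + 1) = w^2 - 6*w - 7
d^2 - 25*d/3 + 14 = (d - 6)*(d - 7/3)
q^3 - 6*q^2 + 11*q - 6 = (q - 3)*(q - 2)*(q - 1)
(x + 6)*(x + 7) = x^2 + 13*x + 42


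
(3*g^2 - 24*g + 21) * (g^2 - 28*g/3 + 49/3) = 3*g^4 - 52*g^3 + 294*g^2 - 588*g + 343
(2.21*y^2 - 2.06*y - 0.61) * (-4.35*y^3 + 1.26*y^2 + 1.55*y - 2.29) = -9.6135*y^5 + 11.7456*y^4 + 3.4834*y^3 - 9.0225*y^2 + 3.7719*y + 1.3969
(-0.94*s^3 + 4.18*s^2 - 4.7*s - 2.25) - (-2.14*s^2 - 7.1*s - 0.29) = -0.94*s^3 + 6.32*s^2 + 2.4*s - 1.96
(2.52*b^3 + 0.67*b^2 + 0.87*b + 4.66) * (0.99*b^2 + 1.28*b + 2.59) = 2.4948*b^5 + 3.8889*b^4 + 8.2457*b^3 + 7.4623*b^2 + 8.2181*b + 12.0694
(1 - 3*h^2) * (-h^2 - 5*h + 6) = 3*h^4 + 15*h^3 - 19*h^2 - 5*h + 6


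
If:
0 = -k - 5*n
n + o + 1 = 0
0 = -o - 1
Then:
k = 0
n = 0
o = -1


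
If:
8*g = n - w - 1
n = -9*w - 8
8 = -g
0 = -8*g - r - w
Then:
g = -8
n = -115/2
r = 117/2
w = 11/2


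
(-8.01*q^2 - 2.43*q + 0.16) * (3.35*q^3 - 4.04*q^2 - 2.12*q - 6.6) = -26.8335*q^5 + 24.2199*q^4 + 27.3344*q^3 + 57.3712*q^2 + 15.6988*q - 1.056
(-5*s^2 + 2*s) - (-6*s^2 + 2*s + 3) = s^2 - 3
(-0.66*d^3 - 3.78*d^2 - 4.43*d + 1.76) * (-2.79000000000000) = 1.8414*d^3 + 10.5462*d^2 + 12.3597*d - 4.9104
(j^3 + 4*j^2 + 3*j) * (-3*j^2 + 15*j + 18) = -3*j^5 + 3*j^4 + 69*j^3 + 117*j^2 + 54*j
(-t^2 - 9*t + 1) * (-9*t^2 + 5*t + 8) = 9*t^4 + 76*t^3 - 62*t^2 - 67*t + 8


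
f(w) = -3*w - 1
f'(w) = -3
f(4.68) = -15.04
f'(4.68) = -3.00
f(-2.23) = 5.69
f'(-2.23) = -3.00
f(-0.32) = -0.04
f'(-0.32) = -3.00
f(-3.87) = 10.61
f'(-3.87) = -3.00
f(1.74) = -6.22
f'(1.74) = -3.00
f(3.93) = -12.79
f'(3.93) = -3.00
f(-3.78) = 10.34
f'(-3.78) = -3.00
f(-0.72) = 1.16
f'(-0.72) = -3.00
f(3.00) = -10.00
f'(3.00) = -3.00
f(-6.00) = 17.00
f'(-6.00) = -3.00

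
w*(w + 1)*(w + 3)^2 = w^4 + 7*w^3 + 15*w^2 + 9*w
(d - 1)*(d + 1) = d^2 - 1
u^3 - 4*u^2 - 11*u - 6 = (u - 6)*(u + 1)^2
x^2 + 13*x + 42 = (x + 6)*(x + 7)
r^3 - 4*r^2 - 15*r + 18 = (r - 6)*(r - 1)*(r + 3)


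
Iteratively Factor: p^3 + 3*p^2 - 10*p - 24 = (p + 4)*(p^2 - p - 6) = (p - 3)*(p + 4)*(p + 2)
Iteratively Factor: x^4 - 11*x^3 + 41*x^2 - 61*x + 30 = (x - 1)*(x^3 - 10*x^2 + 31*x - 30) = (x - 2)*(x - 1)*(x^2 - 8*x + 15) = (x - 3)*(x - 2)*(x - 1)*(x - 5)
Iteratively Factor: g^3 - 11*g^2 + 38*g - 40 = (g - 5)*(g^2 - 6*g + 8) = (g - 5)*(g - 2)*(g - 4)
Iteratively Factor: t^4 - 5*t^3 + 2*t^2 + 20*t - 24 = (t + 2)*(t^3 - 7*t^2 + 16*t - 12) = (t - 3)*(t + 2)*(t^2 - 4*t + 4) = (t - 3)*(t - 2)*(t + 2)*(t - 2)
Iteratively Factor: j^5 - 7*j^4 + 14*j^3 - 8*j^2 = (j - 4)*(j^4 - 3*j^3 + 2*j^2) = j*(j - 4)*(j^3 - 3*j^2 + 2*j) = j^2*(j - 4)*(j^2 - 3*j + 2) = j^2*(j - 4)*(j - 1)*(j - 2)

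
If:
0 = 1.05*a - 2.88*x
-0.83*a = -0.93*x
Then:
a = 0.00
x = 0.00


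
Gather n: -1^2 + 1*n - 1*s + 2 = n - s + 1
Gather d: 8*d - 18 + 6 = 8*d - 12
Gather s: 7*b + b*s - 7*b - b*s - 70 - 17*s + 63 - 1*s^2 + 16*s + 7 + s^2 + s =0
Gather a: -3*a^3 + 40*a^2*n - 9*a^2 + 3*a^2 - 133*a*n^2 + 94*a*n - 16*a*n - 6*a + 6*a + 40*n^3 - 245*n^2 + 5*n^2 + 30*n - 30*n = -3*a^3 + a^2*(40*n - 6) + a*(-133*n^2 + 78*n) + 40*n^3 - 240*n^2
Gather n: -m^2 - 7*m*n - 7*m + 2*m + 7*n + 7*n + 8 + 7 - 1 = -m^2 - 5*m + n*(14 - 7*m) + 14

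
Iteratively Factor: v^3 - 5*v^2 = (v)*(v^2 - 5*v) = v^2*(v - 5)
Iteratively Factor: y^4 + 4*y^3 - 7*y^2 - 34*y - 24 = (y + 2)*(y^3 + 2*y^2 - 11*y - 12) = (y - 3)*(y + 2)*(y^2 + 5*y + 4) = (y - 3)*(y + 1)*(y + 2)*(y + 4)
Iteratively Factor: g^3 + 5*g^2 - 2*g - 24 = (g + 4)*(g^2 + g - 6) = (g - 2)*(g + 4)*(g + 3)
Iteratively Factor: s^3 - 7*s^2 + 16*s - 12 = (s - 3)*(s^2 - 4*s + 4) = (s - 3)*(s - 2)*(s - 2)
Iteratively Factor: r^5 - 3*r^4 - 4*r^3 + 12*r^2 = (r + 2)*(r^4 - 5*r^3 + 6*r^2) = r*(r + 2)*(r^3 - 5*r^2 + 6*r) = r*(r - 3)*(r + 2)*(r^2 - 2*r) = r*(r - 3)*(r - 2)*(r + 2)*(r)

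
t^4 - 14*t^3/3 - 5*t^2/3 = t^2*(t - 5)*(t + 1/3)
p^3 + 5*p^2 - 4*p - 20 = (p - 2)*(p + 2)*(p + 5)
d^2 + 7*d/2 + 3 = (d + 3/2)*(d + 2)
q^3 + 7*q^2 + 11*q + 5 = (q + 1)^2*(q + 5)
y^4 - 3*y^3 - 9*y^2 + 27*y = y*(y - 3)^2*(y + 3)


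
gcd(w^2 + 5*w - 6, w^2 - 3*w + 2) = w - 1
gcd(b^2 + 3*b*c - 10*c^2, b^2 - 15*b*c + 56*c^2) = 1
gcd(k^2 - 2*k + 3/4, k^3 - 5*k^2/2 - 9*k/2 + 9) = k - 3/2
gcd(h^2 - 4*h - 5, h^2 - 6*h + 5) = h - 5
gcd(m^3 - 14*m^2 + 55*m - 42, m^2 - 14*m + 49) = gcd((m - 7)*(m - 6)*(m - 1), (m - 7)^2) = m - 7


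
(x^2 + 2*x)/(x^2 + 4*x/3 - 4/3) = 3*x/(3*x - 2)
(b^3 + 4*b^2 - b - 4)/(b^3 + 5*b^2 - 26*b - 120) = (b^2 - 1)/(b^2 + b - 30)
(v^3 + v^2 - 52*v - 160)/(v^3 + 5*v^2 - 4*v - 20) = (v^2 - 4*v - 32)/(v^2 - 4)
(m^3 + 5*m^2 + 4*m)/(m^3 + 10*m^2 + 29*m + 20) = m/(m + 5)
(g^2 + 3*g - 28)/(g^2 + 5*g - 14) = (g - 4)/(g - 2)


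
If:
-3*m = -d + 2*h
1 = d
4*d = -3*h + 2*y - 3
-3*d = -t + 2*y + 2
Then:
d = 1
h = 2*y/3 - 7/3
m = 17/9 - 4*y/9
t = 2*y + 5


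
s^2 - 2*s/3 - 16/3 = (s - 8/3)*(s + 2)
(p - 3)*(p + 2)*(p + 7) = p^3 + 6*p^2 - 13*p - 42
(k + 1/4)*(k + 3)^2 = k^3 + 25*k^2/4 + 21*k/2 + 9/4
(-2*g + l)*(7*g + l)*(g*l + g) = -14*g^3*l - 14*g^3 + 5*g^2*l^2 + 5*g^2*l + g*l^3 + g*l^2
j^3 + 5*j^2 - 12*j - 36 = (j - 3)*(j + 2)*(j + 6)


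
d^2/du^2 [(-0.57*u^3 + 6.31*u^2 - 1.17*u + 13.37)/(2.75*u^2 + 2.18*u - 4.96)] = (-114.320486*u^3 + 1160.053926*u^2 + 301.028628*u + 776.983016)/(20.796875*u^6 + 49.45875*u^5 - 73.3227*u^4 - 168.050968*u^3 + 132.247488*u^2 + 160.894464*u - 122.023936)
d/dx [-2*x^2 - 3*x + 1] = -4*x - 3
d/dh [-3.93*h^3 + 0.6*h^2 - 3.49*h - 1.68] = -11.79*h^2 + 1.2*h - 3.49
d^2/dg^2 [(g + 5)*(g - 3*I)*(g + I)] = 6*g + 10 - 4*I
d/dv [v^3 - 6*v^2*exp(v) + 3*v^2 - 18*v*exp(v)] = -6*v^2*exp(v) + 3*v^2 - 30*v*exp(v) + 6*v - 18*exp(v)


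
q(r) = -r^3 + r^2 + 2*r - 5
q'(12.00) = -406.00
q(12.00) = -1565.00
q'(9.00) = -223.00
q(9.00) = -635.00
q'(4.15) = -41.37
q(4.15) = -50.95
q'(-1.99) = -13.86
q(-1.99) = 2.86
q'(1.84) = -4.48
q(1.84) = -4.16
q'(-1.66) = -9.59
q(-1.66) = -0.99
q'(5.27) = -70.78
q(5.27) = -113.05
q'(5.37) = -73.77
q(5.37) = -120.28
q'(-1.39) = -6.58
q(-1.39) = -3.16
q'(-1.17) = -4.45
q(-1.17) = -4.37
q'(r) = -3*r^2 + 2*r + 2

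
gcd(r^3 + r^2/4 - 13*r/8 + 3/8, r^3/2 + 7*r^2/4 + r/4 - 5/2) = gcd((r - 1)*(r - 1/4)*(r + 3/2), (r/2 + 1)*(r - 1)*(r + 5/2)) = r - 1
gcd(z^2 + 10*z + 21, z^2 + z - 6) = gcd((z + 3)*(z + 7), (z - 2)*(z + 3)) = z + 3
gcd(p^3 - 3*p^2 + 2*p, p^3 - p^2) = p^2 - p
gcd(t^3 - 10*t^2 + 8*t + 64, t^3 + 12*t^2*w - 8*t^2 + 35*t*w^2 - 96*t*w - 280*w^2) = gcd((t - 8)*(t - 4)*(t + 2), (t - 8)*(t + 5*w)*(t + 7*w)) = t - 8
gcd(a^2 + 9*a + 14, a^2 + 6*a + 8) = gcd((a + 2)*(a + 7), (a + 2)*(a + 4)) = a + 2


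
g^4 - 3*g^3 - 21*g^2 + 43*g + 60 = (g - 5)*(g - 3)*(g + 1)*(g + 4)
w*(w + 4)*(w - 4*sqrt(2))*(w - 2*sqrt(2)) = w^4 - 6*sqrt(2)*w^3 + 4*w^3 - 24*sqrt(2)*w^2 + 16*w^2 + 64*w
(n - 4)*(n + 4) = n^2 - 16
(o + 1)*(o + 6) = o^2 + 7*o + 6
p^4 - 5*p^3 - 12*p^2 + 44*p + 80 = (p - 5)*(p - 4)*(p + 2)^2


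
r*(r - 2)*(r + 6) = r^3 + 4*r^2 - 12*r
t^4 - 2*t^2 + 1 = (t - 1)^2*(t + 1)^2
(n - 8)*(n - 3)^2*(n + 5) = n^4 - 9*n^3 - 13*n^2 + 213*n - 360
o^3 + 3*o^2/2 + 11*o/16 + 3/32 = (o + 1/4)*(o + 1/2)*(o + 3/4)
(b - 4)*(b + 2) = b^2 - 2*b - 8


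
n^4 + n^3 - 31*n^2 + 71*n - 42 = (n - 3)*(n - 2)*(n - 1)*(n + 7)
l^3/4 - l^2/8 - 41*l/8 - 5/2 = (l/4 + 1)*(l - 5)*(l + 1/2)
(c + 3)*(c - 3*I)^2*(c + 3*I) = c^4 + 3*c^3 - 3*I*c^3 + 9*c^2 - 9*I*c^2 + 27*c - 27*I*c - 81*I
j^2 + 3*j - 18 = (j - 3)*(j + 6)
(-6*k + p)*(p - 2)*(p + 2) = -6*k*p^2 + 24*k + p^3 - 4*p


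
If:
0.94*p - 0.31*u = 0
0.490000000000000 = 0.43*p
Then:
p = 1.14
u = 3.46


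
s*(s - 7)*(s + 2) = s^3 - 5*s^2 - 14*s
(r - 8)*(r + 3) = r^2 - 5*r - 24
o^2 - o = o*(o - 1)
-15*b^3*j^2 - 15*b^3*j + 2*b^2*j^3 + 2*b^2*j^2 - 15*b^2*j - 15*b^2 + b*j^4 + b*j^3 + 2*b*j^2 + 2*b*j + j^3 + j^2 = (-3*b + j)*(5*b + j)*(j + 1)*(b*j + 1)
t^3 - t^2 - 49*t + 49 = (t - 7)*(t - 1)*(t + 7)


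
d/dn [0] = 0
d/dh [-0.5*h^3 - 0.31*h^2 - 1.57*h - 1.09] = -1.5*h^2 - 0.62*h - 1.57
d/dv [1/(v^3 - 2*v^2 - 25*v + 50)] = (-3*v^2 + 4*v + 25)/(v^3 - 2*v^2 - 25*v + 50)^2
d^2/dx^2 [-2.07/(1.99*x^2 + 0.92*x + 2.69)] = (16.394814*x^2 + 7.579512*x - 2.07*(3.98*x + 0.92)*(7.96*x + 1.84) + 22.161834)/(1.99*x^2 + 0.92*x + 2.69)^3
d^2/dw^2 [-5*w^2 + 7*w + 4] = -10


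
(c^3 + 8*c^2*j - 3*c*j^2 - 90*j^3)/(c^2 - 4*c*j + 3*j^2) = (c^2 + 11*c*j + 30*j^2)/(c - j)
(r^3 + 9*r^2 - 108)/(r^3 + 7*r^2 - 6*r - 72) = (r + 6)/(r + 4)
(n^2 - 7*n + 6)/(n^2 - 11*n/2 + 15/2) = 2*(n^2 - 7*n + 6)/(2*n^2 - 11*n + 15)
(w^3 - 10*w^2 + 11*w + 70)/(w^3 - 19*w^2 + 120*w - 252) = (w^2 - 3*w - 10)/(w^2 - 12*w + 36)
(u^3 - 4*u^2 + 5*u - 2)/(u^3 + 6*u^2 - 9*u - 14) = (u^2 - 2*u + 1)/(u^2 + 8*u + 7)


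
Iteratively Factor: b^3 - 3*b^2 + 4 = (b - 2)*(b^2 - b - 2) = (b - 2)^2*(b + 1)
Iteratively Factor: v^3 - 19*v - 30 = (v + 2)*(v^2 - 2*v - 15) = (v + 2)*(v + 3)*(v - 5)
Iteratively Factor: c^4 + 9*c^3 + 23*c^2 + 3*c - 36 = (c - 1)*(c^3 + 10*c^2 + 33*c + 36) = (c - 1)*(c + 3)*(c^2 + 7*c + 12) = (c - 1)*(c + 3)^2*(c + 4)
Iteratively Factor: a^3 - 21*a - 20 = (a + 4)*(a^2 - 4*a - 5) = (a - 5)*(a + 4)*(a + 1)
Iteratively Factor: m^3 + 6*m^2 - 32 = (m - 2)*(m^2 + 8*m + 16) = (m - 2)*(m + 4)*(m + 4)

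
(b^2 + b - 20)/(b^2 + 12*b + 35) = (b - 4)/(b + 7)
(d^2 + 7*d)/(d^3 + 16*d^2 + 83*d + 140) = d/(d^2 + 9*d + 20)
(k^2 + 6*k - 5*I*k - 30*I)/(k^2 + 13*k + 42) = (k - 5*I)/(k + 7)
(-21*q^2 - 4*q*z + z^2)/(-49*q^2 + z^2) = (3*q + z)/(7*q + z)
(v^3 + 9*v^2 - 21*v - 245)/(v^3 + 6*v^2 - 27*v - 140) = (v + 7)/(v + 4)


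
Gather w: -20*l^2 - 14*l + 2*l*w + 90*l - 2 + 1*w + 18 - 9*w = -20*l^2 + 76*l + w*(2*l - 8) + 16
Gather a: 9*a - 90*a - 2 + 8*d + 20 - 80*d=-81*a - 72*d + 18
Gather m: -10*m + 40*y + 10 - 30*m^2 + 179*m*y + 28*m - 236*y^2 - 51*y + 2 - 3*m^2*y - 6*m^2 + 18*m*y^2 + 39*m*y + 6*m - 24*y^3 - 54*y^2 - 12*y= m^2*(-3*y - 36) + m*(18*y^2 + 218*y + 24) - 24*y^3 - 290*y^2 - 23*y + 12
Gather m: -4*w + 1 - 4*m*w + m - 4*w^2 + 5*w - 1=m*(1 - 4*w) - 4*w^2 + w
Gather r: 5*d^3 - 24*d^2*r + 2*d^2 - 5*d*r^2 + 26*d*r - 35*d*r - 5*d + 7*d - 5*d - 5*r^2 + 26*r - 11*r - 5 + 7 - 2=5*d^3 + 2*d^2 - 3*d + r^2*(-5*d - 5) + r*(-24*d^2 - 9*d + 15)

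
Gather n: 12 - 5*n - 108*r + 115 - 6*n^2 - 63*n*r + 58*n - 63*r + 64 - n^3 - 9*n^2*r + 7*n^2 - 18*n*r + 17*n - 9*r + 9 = -n^3 + n^2*(1 - 9*r) + n*(70 - 81*r) - 180*r + 200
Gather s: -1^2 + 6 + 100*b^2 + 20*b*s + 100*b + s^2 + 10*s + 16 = 100*b^2 + 100*b + s^2 + s*(20*b + 10) + 21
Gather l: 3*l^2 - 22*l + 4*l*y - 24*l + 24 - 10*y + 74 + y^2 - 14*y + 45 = 3*l^2 + l*(4*y - 46) + y^2 - 24*y + 143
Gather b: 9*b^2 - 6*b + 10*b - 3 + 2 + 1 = 9*b^2 + 4*b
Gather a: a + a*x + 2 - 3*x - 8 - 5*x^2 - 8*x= a*(x + 1) - 5*x^2 - 11*x - 6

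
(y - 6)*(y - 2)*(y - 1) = y^3 - 9*y^2 + 20*y - 12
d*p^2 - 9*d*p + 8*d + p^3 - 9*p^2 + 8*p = (d + p)*(p - 8)*(p - 1)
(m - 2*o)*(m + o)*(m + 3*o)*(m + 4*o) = m^4 + 6*m^3*o + 3*m^2*o^2 - 26*m*o^3 - 24*o^4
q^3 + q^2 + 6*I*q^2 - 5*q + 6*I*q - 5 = (q + 1)*(q + I)*(q + 5*I)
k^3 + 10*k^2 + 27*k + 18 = (k + 1)*(k + 3)*(k + 6)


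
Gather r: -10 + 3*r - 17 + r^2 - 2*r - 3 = r^2 + r - 30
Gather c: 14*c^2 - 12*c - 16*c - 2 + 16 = 14*c^2 - 28*c + 14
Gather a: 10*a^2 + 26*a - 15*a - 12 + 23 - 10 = 10*a^2 + 11*a + 1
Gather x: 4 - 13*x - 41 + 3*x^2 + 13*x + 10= 3*x^2 - 27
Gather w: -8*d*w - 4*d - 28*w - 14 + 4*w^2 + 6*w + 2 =-4*d + 4*w^2 + w*(-8*d - 22) - 12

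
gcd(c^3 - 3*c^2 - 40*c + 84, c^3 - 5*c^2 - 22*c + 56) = c^2 - 9*c + 14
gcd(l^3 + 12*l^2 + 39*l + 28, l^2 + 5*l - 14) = l + 7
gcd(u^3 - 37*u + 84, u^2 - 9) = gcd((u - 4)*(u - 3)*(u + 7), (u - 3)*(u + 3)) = u - 3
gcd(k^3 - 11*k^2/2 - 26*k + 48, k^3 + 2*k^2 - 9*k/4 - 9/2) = k - 3/2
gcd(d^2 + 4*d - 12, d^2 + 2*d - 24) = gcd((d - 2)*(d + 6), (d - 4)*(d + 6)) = d + 6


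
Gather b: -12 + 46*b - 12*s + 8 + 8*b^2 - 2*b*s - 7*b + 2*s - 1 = 8*b^2 + b*(39 - 2*s) - 10*s - 5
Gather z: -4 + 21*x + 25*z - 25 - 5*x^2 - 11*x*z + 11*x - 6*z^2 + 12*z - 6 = -5*x^2 + 32*x - 6*z^2 + z*(37 - 11*x) - 35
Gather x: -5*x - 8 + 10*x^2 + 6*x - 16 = 10*x^2 + x - 24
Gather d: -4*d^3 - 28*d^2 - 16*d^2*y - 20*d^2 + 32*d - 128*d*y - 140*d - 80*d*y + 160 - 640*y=-4*d^3 + d^2*(-16*y - 48) + d*(-208*y - 108) - 640*y + 160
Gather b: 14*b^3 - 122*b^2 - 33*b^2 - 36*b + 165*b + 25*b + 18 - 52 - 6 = 14*b^3 - 155*b^2 + 154*b - 40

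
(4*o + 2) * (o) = 4*o^2 + 2*o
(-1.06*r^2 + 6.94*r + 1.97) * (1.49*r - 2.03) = -1.5794*r^3 + 12.4924*r^2 - 11.1529*r - 3.9991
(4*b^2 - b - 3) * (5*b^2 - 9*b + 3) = 20*b^4 - 41*b^3 + 6*b^2 + 24*b - 9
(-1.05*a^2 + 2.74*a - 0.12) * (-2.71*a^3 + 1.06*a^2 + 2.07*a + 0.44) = 2.8455*a^5 - 8.5384*a^4 + 1.0561*a^3 + 5.0826*a^2 + 0.9572*a - 0.0528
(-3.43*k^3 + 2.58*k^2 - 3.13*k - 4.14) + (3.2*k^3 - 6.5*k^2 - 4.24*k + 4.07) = -0.23*k^3 - 3.92*k^2 - 7.37*k - 0.0699999999999994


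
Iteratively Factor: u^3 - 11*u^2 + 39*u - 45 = (u - 3)*(u^2 - 8*u + 15) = (u - 5)*(u - 3)*(u - 3)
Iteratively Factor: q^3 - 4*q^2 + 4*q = (q)*(q^2 - 4*q + 4) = q*(q - 2)*(q - 2)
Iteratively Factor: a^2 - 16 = (a - 4)*(a + 4)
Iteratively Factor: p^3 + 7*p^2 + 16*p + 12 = (p + 2)*(p^2 + 5*p + 6) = (p + 2)*(p + 3)*(p + 2)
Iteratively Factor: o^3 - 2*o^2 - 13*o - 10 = (o - 5)*(o^2 + 3*o + 2) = (o - 5)*(o + 1)*(o + 2)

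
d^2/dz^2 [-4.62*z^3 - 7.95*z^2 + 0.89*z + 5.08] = -27.72*z - 15.9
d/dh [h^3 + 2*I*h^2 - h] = 3*h^2 + 4*I*h - 1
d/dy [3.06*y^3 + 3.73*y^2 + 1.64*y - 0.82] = 9.18*y^2 + 7.46*y + 1.64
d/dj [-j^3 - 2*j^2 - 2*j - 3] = -3*j^2 - 4*j - 2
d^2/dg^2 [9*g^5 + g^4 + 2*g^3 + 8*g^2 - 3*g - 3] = 180*g^3 + 12*g^2 + 12*g + 16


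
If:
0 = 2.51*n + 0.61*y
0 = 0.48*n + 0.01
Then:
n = -0.02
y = 0.09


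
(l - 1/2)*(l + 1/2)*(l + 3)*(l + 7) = l^4 + 10*l^3 + 83*l^2/4 - 5*l/2 - 21/4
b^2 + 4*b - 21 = (b - 3)*(b + 7)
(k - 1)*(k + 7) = k^2 + 6*k - 7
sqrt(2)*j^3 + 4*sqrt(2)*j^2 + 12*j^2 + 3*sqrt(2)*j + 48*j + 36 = (j + 3)*(j + 6*sqrt(2))*(sqrt(2)*j + sqrt(2))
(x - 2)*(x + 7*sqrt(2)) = x^2 - 2*x + 7*sqrt(2)*x - 14*sqrt(2)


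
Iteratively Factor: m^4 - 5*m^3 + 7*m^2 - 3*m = (m - 1)*(m^3 - 4*m^2 + 3*m) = m*(m - 1)*(m^2 - 4*m + 3) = m*(m - 3)*(m - 1)*(m - 1)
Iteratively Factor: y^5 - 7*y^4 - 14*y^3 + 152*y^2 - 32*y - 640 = (y + 2)*(y^4 - 9*y^3 + 4*y^2 + 144*y - 320) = (y - 4)*(y + 2)*(y^3 - 5*y^2 - 16*y + 80) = (y - 5)*(y - 4)*(y + 2)*(y^2 - 16) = (y - 5)*(y - 4)*(y + 2)*(y + 4)*(y - 4)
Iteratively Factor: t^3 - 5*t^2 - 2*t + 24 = (t - 3)*(t^2 - 2*t - 8) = (t - 4)*(t - 3)*(t + 2)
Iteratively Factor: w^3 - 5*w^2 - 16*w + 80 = (w - 4)*(w^2 - w - 20) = (w - 4)*(w + 4)*(w - 5)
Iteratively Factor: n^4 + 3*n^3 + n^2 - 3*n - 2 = (n + 1)*(n^3 + 2*n^2 - n - 2) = (n + 1)^2*(n^2 + n - 2) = (n + 1)^2*(n + 2)*(n - 1)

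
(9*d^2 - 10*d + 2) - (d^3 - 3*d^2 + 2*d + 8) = -d^3 + 12*d^2 - 12*d - 6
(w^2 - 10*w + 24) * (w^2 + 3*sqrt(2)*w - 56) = w^4 - 10*w^3 + 3*sqrt(2)*w^3 - 30*sqrt(2)*w^2 - 32*w^2 + 72*sqrt(2)*w + 560*w - 1344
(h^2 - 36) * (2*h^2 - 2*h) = 2*h^4 - 2*h^3 - 72*h^2 + 72*h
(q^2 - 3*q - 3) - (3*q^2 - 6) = -2*q^2 - 3*q + 3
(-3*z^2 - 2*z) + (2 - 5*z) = -3*z^2 - 7*z + 2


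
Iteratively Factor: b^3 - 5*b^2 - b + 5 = (b - 1)*(b^2 - 4*b - 5) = (b - 5)*(b - 1)*(b + 1)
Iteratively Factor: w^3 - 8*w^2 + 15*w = (w - 3)*(w^2 - 5*w) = (w - 5)*(w - 3)*(w)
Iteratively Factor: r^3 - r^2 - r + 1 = (r + 1)*(r^2 - 2*r + 1) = (r - 1)*(r + 1)*(r - 1)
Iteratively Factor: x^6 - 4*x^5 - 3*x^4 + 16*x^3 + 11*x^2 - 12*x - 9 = (x + 1)*(x^5 - 5*x^4 + 2*x^3 + 14*x^2 - 3*x - 9) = (x - 3)*(x + 1)*(x^4 - 2*x^3 - 4*x^2 + 2*x + 3) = (x - 3)^2*(x + 1)*(x^3 + x^2 - x - 1) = (x - 3)^2*(x + 1)^2*(x^2 - 1) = (x - 3)^2*(x + 1)^3*(x - 1)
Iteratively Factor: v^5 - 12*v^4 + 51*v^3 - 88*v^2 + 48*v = (v - 1)*(v^4 - 11*v^3 + 40*v^2 - 48*v) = (v - 3)*(v - 1)*(v^3 - 8*v^2 + 16*v) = v*(v - 3)*(v - 1)*(v^2 - 8*v + 16) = v*(v - 4)*(v - 3)*(v - 1)*(v - 4)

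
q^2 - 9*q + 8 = (q - 8)*(q - 1)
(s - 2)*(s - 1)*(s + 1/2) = s^3 - 5*s^2/2 + s/2 + 1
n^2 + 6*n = n*(n + 6)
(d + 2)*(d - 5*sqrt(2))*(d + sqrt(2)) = d^3 - 4*sqrt(2)*d^2 + 2*d^2 - 8*sqrt(2)*d - 10*d - 20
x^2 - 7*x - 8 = (x - 8)*(x + 1)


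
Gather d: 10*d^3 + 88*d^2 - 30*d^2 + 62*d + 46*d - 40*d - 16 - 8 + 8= 10*d^3 + 58*d^2 + 68*d - 16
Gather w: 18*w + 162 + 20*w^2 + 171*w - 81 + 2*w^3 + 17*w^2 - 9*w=2*w^3 + 37*w^2 + 180*w + 81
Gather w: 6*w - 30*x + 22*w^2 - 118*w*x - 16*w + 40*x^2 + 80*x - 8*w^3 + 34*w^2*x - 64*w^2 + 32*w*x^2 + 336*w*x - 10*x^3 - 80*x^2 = -8*w^3 + w^2*(34*x - 42) + w*(32*x^2 + 218*x - 10) - 10*x^3 - 40*x^2 + 50*x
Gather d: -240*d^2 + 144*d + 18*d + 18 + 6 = -240*d^2 + 162*d + 24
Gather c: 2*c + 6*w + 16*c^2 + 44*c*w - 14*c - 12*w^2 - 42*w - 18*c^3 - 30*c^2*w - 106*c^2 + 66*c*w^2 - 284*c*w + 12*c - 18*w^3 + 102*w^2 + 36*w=-18*c^3 + c^2*(-30*w - 90) + c*(66*w^2 - 240*w) - 18*w^3 + 90*w^2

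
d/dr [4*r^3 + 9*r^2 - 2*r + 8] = 12*r^2 + 18*r - 2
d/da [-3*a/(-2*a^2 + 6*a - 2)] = 3*(1 - a^2)/(2*(a^4 - 6*a^3 + 11*a^2 - 6*a + 1))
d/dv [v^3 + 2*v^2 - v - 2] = 3*v^2 + 4*v - 1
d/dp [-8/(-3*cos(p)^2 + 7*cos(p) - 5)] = 8*(6*cos(p) - 7)*sin(p)/(3*cos(p)^2 - 7*cos(p) + 5)^2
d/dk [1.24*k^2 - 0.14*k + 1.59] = 2.48*k - 0.14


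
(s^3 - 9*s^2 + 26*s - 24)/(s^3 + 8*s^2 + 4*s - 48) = (s^2 - 7*s + 12)/(s^2 + 10*s + 24)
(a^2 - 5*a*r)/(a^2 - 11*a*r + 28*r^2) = a*(a - 5*r)/(a^2 - 11*a*r + 28*r^2)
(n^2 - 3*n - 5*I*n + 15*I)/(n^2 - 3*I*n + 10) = (n - 3)/(n + 2*I)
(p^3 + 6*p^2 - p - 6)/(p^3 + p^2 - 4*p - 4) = (p^2 + 5*p - 6)/(p^2 - 4)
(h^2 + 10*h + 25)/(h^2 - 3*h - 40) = (h + 5)/(h - 8)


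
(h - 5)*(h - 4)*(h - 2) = h^3 - 11*h^2 + 38*h - 40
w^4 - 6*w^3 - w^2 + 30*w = w*(w - 5)*(w - 3)*(w + 2)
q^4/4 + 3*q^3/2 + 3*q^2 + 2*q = q*(q/2 + 1)^2*(q + 2)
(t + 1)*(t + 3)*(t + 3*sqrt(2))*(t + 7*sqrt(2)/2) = t^4 + 4*t^3 + 13*sqrt(2)*t^3/2 + 24*t^2 + 26*sqrt(2)*t^2 + 39*sqrt(2)*t/2 + 84*t + 63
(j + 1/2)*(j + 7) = j^2 + 15*j/2 + 7/2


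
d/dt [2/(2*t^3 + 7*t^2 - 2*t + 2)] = 4*(-3*t^2 - 7*t + 1)/(2*t^3 + 7*t^2 - 2*t + 2)^2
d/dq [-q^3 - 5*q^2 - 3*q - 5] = -3*q^2 - 10*q - 3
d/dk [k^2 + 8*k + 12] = 2*k + 8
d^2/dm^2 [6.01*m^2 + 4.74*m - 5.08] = 12.0200000000000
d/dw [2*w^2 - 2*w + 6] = 4*w - 2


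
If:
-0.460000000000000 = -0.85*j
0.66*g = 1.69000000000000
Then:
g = 2.56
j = 0.54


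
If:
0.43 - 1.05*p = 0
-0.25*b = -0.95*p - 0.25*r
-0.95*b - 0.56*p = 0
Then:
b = -0.24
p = 0.41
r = -1.80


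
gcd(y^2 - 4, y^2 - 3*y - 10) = y + 2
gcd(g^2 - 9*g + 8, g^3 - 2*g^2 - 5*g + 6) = g - 1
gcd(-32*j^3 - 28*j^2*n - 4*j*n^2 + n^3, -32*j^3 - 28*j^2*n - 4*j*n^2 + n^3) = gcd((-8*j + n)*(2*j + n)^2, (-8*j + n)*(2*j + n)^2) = 32*j^3 + 28*j^2*n + 4*j*n^2 - n^3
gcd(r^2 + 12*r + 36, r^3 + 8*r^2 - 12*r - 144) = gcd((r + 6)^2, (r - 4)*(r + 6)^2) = r^2 + 12*r + 36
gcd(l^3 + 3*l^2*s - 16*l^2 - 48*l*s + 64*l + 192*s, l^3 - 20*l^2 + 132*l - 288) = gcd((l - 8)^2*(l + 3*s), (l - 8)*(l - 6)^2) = l - 8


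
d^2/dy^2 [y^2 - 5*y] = 2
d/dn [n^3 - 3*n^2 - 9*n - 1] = 3*n^2 - 6*n - 9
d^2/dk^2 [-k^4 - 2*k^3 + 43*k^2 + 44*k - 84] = -12*k^2 - 12*k + 86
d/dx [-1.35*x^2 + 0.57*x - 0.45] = 0.57 - 2.7*x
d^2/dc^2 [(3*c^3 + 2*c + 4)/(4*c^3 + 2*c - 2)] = (6*c^5 + 132*c^4 - c^3 + 39*c^2 + 33*c + 6)/(8*c^9 + 12*c^7 - 12*c^6 + 6*c^5 - 12*c^4 + 7*c^3 - 3*c^2 + 3*c - 1)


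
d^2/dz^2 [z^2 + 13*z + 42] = 2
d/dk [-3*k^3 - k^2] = k*(-9*k - 2)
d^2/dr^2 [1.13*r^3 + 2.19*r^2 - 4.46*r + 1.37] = 6.78*r + 4.38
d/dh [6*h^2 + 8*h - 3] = 12*h + 8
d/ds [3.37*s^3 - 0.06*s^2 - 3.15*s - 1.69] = 10.11*s^2 - 0.12*s - 3.15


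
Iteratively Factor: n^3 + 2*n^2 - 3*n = (n - 1)*(n^2 + 3*n) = (n - 1)*(n + 3)*(n)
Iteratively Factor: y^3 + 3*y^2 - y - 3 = (y + 3)*(y^2 - 1) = (y - 1)*(y + 3)*(y + 1)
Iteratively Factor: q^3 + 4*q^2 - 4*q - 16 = (q + 2)*(q^2 + 2*q - 8) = (q - 2)*(q + 2)*(q + 4)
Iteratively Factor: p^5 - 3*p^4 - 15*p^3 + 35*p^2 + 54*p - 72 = (p - 1)*(p^4 - 2*p^3 - 17*p^2 + 18*p + 72) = (p - 1)*(p + 2)*(p^3 - 4*p^2 - 9*p + 36) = (p - 1)*(p + 2)*(p + 3)*(p^2 - 7*p + 12) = (p - 4)*(p - 1)*(p + 2)*(p + 3)*(p - 3)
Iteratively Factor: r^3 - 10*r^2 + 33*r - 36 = (r - 3)*(r^2 - 7*r + 12) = (r - 3)^2*(r - 4)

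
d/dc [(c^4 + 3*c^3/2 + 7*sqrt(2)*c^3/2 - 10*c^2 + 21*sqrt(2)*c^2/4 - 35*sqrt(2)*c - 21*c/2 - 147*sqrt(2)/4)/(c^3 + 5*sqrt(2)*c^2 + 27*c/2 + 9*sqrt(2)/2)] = (8*c^6 + 80*sqrt(2)*c^5 + 18*sqrt(2)*c^4 + 684*c^4 + 492*c^3 + 1460*sqrt(2)*c^3 + 2476*c^2 + 2031*sqrt(2)*c^2 - 720*sqrt(2)*c + 6636*c - 2520 + 3591*sqrt(2))/(2*(4*c^6 + 40*sqrt(2)*c^5 + 308*c^4 + 576*sqrt(2)*c^3 + 1089*c^2 + 486*sqrt(2)*c + 162))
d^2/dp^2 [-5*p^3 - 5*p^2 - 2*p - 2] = -30*p - 10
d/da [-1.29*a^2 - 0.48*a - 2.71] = -2.58*a - 0.48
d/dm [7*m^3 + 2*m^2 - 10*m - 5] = 21*m^2 + 4*m - 10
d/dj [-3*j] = -3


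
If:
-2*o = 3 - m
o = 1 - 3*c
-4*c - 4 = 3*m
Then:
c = 19/14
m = -22/7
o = -43/14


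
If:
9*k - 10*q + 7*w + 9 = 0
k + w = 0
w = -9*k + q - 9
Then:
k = -27/26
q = 9/13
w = 27/26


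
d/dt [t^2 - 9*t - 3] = 2*t - 9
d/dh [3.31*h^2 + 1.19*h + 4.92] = 6.62*h + 1.19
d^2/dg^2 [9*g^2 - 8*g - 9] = 18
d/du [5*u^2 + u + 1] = 10*u + 1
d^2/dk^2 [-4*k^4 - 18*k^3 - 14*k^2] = -48*k^2 - 108*k - 28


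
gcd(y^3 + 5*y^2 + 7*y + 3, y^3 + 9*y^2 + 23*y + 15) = y^2 + 4*y + 3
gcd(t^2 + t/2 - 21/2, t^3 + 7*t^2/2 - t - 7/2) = t + 7/2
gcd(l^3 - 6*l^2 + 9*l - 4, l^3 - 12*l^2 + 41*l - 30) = l - 1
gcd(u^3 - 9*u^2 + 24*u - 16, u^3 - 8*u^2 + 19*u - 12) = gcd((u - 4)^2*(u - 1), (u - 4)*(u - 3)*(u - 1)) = u^2 - 5*u + 4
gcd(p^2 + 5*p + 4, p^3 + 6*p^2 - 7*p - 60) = p + 4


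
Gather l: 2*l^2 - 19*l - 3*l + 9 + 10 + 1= 2*l^2 - 22*l + 20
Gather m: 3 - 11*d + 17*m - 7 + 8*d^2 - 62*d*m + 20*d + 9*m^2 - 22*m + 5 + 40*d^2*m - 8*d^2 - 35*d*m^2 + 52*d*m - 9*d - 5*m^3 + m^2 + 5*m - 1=-5*m^3 + m^2*(10 - 35*d) + m*(40*d^2 - 10*d)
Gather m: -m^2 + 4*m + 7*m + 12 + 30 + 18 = -m^2 + 11*m + 60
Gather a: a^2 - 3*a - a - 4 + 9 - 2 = a^2 - 4*a + 3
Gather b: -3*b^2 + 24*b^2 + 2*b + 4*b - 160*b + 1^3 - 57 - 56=21*b^2 - 154*b - 112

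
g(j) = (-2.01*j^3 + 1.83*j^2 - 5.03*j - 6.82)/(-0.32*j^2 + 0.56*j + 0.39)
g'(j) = (0.64*j - 0.56)*(-2.01*j^3 + 1.83*j^2 - 5.03*j - 6.82)/(-0.32*j^2 + 0.56*j + 0.39)^2 + (-6.03*j^2 + 3.66*j - 5.03)/(-0.32*j^2 + 0.56*j + 0.39)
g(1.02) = -19.39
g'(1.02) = -14.91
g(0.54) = -15.56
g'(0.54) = -2.47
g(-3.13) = -19.67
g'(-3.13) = 5.59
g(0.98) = -18.82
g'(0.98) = -13.46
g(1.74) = -52.13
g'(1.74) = -115.72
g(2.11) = -191.71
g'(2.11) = -1195.70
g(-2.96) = -18.72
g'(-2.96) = 5.59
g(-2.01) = -13.31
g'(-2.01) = 6.00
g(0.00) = -17.49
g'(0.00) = 12.21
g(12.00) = 84.09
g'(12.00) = 5.92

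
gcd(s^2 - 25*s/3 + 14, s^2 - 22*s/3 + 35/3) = s - 7/3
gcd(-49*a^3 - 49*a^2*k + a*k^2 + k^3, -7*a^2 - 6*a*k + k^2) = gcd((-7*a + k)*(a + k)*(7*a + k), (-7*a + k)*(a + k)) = 7*a^2 + 6*a*k - k^2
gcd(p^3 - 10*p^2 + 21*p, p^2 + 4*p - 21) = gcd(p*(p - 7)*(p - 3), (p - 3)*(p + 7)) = p - 3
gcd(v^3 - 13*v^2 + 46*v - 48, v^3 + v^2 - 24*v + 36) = v^2 - 5*v + 6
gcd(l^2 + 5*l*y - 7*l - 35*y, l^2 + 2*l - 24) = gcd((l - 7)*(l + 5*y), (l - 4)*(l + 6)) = 1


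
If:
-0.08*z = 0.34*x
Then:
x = -0.235294117647059*z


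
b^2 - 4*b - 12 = (b - 6)*(b + 2)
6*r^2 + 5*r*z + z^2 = (2*r + z)*(3*r + z)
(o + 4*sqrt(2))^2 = o^2 + 8*sqrt(2)*o + 32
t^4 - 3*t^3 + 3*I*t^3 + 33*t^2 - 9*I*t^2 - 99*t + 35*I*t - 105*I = (t - 3)*(t - 5*I)*(t + I)*(t + 7*I)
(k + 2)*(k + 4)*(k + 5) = k^3 + 11*k^2 + 38*k + 40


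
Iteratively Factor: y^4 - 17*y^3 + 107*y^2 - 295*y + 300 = (y - 5)*(y^3 - 12*y^2 + 47*y - 60) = (y - 5)*(y - 3)*(y^2 - 9*y + 20) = (y - 5)*(y - 4)*(y - 3)*(y - 5)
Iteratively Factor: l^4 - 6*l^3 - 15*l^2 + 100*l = (l)*(l^3 - 6*l^2 - 15*l + 100) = l*(l - 5)*(l^2 - l - 20) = l*(l - 5)^2*(l + 4)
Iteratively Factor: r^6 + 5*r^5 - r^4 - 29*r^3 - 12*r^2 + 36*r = (r - 1)*(r^5 + 6*r^4 + 5*r^3 - 24*r^2 - 36*r) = (r - 1)*(r + 3)*(r^4 + 3*r^3 - 4*r^2 - 12*r) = (r - 1)*(r + 2)*(r + 3)*(r^3 + r^2 - 6*r) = (r - 1)*(r + 2)*(r + 3)^2*(r^2 - 2*r) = r*(r - 1)*(r + 2)*(r + 3)^2*(r - 2)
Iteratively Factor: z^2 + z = (z + 1)*(z)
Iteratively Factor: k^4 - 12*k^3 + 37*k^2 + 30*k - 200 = (k - 5)*(k^3 - 7*k^2 + 2*k + 40) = (k - 5)*(k + 2)*(k^2 - 9*k + 20) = (k - 5)^2*(k + 2)*(k - 4)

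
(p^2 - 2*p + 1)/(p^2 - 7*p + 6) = (p - 1)/(p - 6)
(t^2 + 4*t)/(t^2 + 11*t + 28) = t/(t + 7)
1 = 1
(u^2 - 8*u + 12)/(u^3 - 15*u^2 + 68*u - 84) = 1/(u - 7)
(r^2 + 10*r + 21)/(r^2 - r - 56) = (r + 3)/(r - 8)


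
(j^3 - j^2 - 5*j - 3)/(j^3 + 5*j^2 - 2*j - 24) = (j^3 - j^2 - 5*j - 3)/(j^3 + 5*j^2 - 2*j - 24)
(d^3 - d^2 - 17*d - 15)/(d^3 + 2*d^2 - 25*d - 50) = (d^2 + 4*d + 3)/(d^2 + 7*d + 10)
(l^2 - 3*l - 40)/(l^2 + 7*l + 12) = (l^2 - 3*l - 40)/(l^2 + 7*l + 12)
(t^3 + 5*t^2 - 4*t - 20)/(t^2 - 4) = t + 5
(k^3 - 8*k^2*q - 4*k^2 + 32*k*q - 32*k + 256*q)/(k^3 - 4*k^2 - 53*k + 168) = (k^2 - 8*k*q + 4*k - 32*q)/(k^2 + 4*k - 21)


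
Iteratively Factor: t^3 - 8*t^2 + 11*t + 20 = (t - 4)*(t^2 - 4*t - 5) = (t - 4)*(t + 1)*(t - 5)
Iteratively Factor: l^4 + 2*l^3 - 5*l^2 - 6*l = (l + 3)*(l^3 - l^2 - 2*l) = (l - 2)*(l + 3)*(l^2 + l) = (l - 2)*(l + 1)*(l + 3)*(l)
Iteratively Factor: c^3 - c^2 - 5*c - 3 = (c - 3)*(c^2 + 2*c + 1) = (c - 3)*(c + 1)*(c + 1)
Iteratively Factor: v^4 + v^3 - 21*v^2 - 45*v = (v + 3)*(v^3 - 2*v^2 - 15*v) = v*(v + 3)*(v^2 - 2*v - 15) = v*(v + 3)^2*(v - 5)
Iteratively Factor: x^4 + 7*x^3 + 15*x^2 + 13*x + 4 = (x + 1)*(x^3 + 6*x^2 + 9*x + 4) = (x + 1)^2*(x^2 + 5*x + 4) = (x + 1)^2*(x + 4)*(x + 1)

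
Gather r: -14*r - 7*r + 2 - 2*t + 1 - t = -21*r - 3*t + 3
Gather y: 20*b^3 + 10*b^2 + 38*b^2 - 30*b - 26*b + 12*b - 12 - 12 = 20*b^3 + 48*b^2 - 44*b - 24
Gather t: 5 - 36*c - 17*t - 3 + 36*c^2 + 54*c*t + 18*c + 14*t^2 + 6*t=36*c^2 - 18*c + 14*t^2 + t*(54*c - 11) + 2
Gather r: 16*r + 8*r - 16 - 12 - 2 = 24*r - 30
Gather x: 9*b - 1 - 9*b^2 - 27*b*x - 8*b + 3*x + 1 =-9*b^2 + b + x*(3 - 27*b)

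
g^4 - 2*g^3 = g^3*(g - 2)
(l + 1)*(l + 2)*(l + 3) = l^3 + 6*l^2 + 11*l + 6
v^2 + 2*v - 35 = (v - 5)*(v + 7)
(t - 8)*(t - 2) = t^2 - 10*t + 16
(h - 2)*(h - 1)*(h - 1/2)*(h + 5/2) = h^4 - h^3 - 21*h^2/4 + 31*h/4 - 5/2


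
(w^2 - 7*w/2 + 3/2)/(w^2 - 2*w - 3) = (w - 1/2)/(w + 1)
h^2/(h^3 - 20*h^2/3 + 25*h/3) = 3*h/(3*h^2 - 20*h + 25)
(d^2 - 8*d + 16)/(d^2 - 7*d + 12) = (d - 4)/(d - 3)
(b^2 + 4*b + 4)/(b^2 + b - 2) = (b + 2)/(b - 1)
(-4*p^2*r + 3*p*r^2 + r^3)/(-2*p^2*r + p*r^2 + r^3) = (4*p + r)/(2*p + r)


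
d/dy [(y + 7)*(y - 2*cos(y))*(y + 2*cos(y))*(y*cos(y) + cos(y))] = -(y + 1)*(y + 7)*(y - 2*cos(y))*(2*sin(y) - 1)*cos(y) + (y + 1)*(y + 7)*(y + 2*cos(y))*(2*sin(y) + 1)*cos(y) + (y + 1)*(y^2 - 4*cos(y)^2)*cos(y) - (y + 7)*(y - 2*cos(y))*(y + 2*cos(y))*(y*sin(y) - sqrt(2)*cos(y + pi/4))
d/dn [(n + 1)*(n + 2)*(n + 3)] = 3*n^2 + 12*n + 11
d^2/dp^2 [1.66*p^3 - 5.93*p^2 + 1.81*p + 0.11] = 9.96*p - 11.86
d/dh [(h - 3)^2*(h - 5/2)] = (h - 3)*(3*h - 8)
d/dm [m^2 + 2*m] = 2*m + 2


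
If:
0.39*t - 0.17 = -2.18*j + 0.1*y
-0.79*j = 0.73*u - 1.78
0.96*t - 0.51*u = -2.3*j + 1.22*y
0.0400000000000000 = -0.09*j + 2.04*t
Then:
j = 0.03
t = 0.02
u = 2.40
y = -0.93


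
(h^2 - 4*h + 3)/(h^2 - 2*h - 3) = (h - 1)/(h + 1)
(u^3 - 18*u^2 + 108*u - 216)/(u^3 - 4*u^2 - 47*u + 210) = (u^2 - 12*u + 36)/(u^2 + 2*u - 35)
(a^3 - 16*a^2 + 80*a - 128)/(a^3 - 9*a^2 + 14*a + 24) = (a^2 - 12*a + 32)/(a^2 - 5*a - 6)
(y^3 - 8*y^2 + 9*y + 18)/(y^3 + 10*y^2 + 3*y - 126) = (y^2 - 5*y - 6)/(y^2 + 13*y + 42)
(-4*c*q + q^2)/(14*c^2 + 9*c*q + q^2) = q*(-4*c + q)/(14*c^2 + 9*c*q + q^2)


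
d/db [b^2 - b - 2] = 2*b - 1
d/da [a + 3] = 1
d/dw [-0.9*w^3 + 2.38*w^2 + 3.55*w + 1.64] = -2.7*w^2 + 4.76*w + 3.55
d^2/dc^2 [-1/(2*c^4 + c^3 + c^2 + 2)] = 2*(-c^2*(8*c^2 + 3*c + 2)^2 + (12*c^2 + 3*c + 1)*(2*c^4 + c^3 + c^2 + 2))/(2*c^4 + c^3 + c^2 + 2)^3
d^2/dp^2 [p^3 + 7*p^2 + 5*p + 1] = 6*p + 14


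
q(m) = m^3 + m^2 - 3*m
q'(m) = 3*m^2 + 2*m - 3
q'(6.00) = 117.00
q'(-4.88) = 58.68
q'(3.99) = 52.74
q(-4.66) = -65.50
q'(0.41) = -1.68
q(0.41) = -0.99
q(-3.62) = -23.47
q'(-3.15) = 20.47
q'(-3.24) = 22.01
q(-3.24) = -13.79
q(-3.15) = -11.88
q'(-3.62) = 29.07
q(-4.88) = -77.76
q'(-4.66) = 52.83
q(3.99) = 67.47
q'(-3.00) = 18.00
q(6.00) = 234.00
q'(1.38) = 5.47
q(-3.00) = -9.00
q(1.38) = 0.39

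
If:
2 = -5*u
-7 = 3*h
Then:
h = -7/3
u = -2/5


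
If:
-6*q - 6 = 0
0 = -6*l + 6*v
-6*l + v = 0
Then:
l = 0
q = -1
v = 0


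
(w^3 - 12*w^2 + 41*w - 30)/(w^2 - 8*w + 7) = (w^2 - 11*w + 30)/(w - 7)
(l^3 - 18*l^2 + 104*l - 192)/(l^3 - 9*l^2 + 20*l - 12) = (l^2 - 12*l + 32)/(l^2 - 3*l + 2)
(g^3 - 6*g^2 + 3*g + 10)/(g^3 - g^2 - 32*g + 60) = (g + 1)/(g + 6)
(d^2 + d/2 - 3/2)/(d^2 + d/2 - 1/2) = (2*d^2 + d - 3)/(2*d^2 + d - 1)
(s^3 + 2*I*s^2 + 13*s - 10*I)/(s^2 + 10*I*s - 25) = (s^2 - 3*I*s - 2)/(s + 5*I)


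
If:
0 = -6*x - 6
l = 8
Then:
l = 8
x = -1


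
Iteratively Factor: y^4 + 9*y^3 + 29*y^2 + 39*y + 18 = (y + 1)*(y^3 + 8*y^2 + 21*y + 18) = (y + 1)*(y + 3)*(y^2 + 5*y + 6) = (y + 1)*(y + 3)^2*(y + 2)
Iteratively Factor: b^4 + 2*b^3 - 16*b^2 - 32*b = (b + 4)*(b^3 - 2*b^2 - 8*b) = (b - 4)*(b + 4)*(b^2 + 2*b) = (b - 4)*(b + 2)*(b + 4)*(b)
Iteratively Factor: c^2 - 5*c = (c - 5)*(c)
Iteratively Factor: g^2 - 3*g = (g)*(g - 3)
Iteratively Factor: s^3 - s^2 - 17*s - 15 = (s + 1)*(s^2 - 2*s - 15) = (s - 5)*(s + 1)*(s + 3)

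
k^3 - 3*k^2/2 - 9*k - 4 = (k - 4)*(k + 1/2)*(k + 2)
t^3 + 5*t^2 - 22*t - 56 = (t - 4)*(t + 2)*(t + 7)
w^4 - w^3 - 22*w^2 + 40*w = w*(w - 4)*(w - 2)*(w + 5)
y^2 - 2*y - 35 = (y - 7)*(y + 5)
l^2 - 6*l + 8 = (l - 4)*(l - 2)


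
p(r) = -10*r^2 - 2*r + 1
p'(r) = -20*r - 2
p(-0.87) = -4.83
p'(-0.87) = 15.40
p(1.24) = -16.86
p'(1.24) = -26.80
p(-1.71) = -24.82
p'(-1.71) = 32.20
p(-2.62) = -62.40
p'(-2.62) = 50.40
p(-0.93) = -5.79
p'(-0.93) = 16.60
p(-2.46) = -54.60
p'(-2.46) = 47.20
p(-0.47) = -0.27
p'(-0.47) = 7.40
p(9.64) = -947.58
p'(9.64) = -194.80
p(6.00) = -371.00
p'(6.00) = -122.00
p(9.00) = -827.00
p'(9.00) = -182.00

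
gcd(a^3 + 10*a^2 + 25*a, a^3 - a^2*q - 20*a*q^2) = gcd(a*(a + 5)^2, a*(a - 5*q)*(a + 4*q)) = a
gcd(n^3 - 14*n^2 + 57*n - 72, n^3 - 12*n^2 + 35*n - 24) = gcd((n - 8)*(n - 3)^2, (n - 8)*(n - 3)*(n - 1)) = n^2 - 11*n + 24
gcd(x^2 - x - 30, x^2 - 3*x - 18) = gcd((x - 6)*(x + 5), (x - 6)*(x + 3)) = x - 6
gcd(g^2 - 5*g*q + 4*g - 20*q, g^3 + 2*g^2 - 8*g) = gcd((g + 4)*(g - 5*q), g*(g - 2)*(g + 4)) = g + 4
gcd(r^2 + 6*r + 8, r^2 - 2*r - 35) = 1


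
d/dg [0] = 0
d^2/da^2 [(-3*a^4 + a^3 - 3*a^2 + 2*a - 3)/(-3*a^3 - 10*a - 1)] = 2*(-63*a^6 + 9*a^5 + 810*a^4 + 137*a^3 + 294*a^2 - 30*a + 323)/(27*a^9 + 270*a^7 + 27*a^6 + 900*a^5 + 180*a^4 + 1009*a^3 + 300*a^2 + 30*a + 1)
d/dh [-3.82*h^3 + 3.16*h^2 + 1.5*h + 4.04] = -11.46*h^2 + 6.32*h + 1.5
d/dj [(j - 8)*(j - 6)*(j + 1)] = 3*j^2 - 26*j + 34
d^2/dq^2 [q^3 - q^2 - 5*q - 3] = 6*q - 2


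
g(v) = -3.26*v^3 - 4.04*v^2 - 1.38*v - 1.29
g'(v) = -9.78*v^2 - 8.08*v - 1.38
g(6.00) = -859.17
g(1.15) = -13.18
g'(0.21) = -3.51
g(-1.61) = 4.06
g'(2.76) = -98.18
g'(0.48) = -7.51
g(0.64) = -4.68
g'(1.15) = -23.61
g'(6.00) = -401.94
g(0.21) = -1.79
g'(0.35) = -5.41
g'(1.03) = -20.08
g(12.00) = -6232.89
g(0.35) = -2.41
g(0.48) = -3.24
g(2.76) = -104.41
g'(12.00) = -1506.66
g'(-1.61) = -13.72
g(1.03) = -10.56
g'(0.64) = -10.56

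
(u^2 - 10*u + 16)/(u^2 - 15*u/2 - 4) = 2*(u - 2)/(2*u + 1)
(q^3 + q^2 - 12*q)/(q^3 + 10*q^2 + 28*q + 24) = q*(q^2 + q - 12)/(q^3 + 10*q^2 + 28*q + 24)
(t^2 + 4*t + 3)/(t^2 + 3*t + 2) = (t + 3)/(t + 2)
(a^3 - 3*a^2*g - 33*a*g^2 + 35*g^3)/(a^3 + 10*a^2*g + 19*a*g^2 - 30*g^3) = (a - 7*g)/(a + 6*g)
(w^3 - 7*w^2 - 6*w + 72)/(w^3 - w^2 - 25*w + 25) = (w^3 - 7*w^2 - 6*w + 72)/(w^3 - w^2 - 25*w + 25)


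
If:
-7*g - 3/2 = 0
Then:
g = -3/14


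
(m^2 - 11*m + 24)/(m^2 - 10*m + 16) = (m - 3)/(m - 2)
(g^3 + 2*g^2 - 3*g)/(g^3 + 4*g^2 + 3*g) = (g - 1)/(g + 1)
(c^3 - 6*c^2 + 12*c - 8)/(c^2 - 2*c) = c - 4 + 4/c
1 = 1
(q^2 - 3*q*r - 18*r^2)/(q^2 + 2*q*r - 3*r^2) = (q - 6*r)/(q - r)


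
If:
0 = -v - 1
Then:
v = -1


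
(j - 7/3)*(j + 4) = j^2 + 5*j/3 - 28/3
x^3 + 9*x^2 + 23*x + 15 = (x + 1)*(x + 3)*(x + 5)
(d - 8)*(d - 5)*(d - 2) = d^3 - 15*d^2 + 66*d - 80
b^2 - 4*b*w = b*(b - 4*w)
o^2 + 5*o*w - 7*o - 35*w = (o - 7)*(o + 5*w)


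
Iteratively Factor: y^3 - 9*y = (y + 3)*(y^2 - 3*y) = (y - 3)*(y + 3)*(y)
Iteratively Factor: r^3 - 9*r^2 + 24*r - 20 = (r - 2)*(r^2 - 7*r + 10) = (r - 5)*(r - 2)*(r - 2)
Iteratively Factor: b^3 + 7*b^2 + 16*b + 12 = (b + 2)*(b^2 + 5*b + 6) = (b + 2)^2*(b + 3)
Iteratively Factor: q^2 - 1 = (q - 1)*(q + 1)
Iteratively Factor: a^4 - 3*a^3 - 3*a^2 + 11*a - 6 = (a + 2)*(a^3 - 5*a^2 + 7*a - 3) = (a - 1)*(a + 2)*(a^2 - 4*a + 3) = (a - 1)^2*(a + 2)*(a - 3)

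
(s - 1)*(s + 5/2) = s^2 + 3*s/2 - 5/2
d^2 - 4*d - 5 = (d - 5)*(d + 1)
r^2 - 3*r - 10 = (r - 5)*(r + 2)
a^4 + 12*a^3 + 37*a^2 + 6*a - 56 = (a - 1)*(a + 2)*(a + 4)*(a + 7)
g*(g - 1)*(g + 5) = g^3 + 4*g^2 - 5*g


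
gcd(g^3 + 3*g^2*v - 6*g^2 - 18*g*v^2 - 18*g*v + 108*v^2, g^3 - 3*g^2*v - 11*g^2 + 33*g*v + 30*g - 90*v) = -g^2 + 3*g*v + 6*g - 18*v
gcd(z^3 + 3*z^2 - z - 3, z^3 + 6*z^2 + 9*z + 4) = z + 1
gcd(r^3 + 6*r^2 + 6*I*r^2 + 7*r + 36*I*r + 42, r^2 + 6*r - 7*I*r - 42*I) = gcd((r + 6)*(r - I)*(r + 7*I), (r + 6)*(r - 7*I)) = r + 6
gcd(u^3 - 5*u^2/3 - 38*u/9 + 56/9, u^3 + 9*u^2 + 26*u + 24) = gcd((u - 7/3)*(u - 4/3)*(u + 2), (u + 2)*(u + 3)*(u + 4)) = u + 2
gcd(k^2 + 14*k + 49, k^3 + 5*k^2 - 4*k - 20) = 1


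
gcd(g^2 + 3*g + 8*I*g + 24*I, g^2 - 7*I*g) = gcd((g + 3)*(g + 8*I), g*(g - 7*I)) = 1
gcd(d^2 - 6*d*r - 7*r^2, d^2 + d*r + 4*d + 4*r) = d + r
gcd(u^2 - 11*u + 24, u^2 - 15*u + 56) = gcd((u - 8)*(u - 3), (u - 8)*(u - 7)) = u - 8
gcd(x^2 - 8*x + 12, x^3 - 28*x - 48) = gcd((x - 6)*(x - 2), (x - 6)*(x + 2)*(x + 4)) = x - 6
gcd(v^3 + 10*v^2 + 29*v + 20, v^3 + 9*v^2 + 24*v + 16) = v^2 + 5*v + 4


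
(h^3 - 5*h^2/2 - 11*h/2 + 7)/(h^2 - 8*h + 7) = (h^2 - 3*h/2 - 7)/(h - 7)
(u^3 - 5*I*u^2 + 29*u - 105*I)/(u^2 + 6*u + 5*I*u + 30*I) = (u^2 - 10*I*u - 21)/(u + 6)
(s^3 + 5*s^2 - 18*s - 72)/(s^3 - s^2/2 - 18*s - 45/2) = 2*(s^2 + 2*s - 24)/(2*s^2 - 7*s - 15)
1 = 1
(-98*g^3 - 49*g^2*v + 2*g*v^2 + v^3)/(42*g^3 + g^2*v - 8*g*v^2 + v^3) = (7*g + v)/(-3*g + v)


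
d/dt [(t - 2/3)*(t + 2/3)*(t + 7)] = 3*t^2 + 14*t - 4/9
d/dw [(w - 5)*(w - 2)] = 2*w - 7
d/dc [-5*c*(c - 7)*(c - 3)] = -15*c^2 + 100*c - 105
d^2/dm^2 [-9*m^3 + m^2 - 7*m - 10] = 2 - 54*m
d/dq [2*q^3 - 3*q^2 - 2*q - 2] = 6*q^2 - 6*q - 2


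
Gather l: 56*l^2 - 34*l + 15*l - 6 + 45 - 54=56*l^2 - 19*l - 15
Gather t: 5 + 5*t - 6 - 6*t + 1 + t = 0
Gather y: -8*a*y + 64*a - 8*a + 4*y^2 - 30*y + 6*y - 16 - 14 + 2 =56*a + 4*y^2 + y*(-8*a - 24) - 28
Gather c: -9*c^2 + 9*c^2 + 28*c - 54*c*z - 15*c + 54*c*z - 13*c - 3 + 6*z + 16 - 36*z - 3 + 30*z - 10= 0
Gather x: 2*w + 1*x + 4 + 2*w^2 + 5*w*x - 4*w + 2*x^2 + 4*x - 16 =2*w^2 - 2*w + 2*x^2 + x*(5*w + 5) - 12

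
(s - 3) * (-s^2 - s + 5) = -s^3 + 2*s^2 + 8*s - 15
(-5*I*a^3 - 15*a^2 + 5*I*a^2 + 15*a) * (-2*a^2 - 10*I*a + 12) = 10*I*a^5 - 20*a^4 - 10*I*a^4 + 20*a^3 + 90*I*a^3 - 180*a^2 - 90*I*a^2 + 180*a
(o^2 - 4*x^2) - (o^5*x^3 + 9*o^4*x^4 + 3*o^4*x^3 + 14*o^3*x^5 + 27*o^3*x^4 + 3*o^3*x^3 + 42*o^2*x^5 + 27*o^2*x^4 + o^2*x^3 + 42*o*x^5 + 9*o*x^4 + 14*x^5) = -o^5*x^3 - 9*o^4*x^4 - 3*o^4*x^3 - 14*o^3*x^5 - 27*o^3*x^4 - 3*o^3*x^3 - 42*o^2*x^5 - 27*o^2*x^4 - o^2*x^3 + o^2 - 42*o*x^5 - 9*o*x^4 - 14*x^5 - 4*x^2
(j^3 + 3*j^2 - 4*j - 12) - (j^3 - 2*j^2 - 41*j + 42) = 5*j^2 + 37*j - 54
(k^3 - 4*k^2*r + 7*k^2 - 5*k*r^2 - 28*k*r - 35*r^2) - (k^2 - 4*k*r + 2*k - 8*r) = k^3 - 4*k^2*r + 6*k^2 - 5*k*r^2 - 24*k*r - 2*k - 35*r^2 + 8*r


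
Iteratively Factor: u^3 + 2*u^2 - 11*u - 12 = (u + 4)*(u^2 - 2*u - 3) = (u - 3)*(u + 4)*(u + 1)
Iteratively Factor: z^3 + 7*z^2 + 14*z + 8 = (z + 4)*(z^2 + 3*z + 2) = (z + 1)*(z + 4)*(z + 2)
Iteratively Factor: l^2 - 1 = (l + 1)*(l - 1)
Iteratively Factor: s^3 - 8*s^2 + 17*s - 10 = (s - 5)*(s^2 - 3*s + 2) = (s - 5)*(s - 1)*(s - 2)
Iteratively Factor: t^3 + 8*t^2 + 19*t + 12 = (t + 4)*(t^2 + 4*t + 3) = (t + 3)*(t + 4)*(t + 1)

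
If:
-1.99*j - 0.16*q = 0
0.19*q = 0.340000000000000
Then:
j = -0.14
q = 1.79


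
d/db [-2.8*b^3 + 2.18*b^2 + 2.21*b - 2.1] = -8.4*b^2 + 4.36*b + 2.21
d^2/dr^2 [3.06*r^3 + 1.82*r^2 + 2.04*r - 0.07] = 18.36*r + 3.64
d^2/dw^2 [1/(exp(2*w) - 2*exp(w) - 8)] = 2*((1 - 2*exp(w))*(-exp(2*w) + 2*exp(w) + 8) - 4*(1 - exp(w))^2*exp(w))*exp(w)/(-exp(2*w) + 2*exp(w) + 8)^3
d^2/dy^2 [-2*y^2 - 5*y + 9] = -4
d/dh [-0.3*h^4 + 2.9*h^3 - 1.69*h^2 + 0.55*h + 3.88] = -1.2*h^3 + 8.7*h^2 - 3.38*h + 0.55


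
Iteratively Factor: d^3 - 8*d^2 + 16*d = (d - 4)*(d^2 - 4*d) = d*(d - 4)*(d - 4)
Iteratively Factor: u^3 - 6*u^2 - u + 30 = (u - 3)*(u^2 - 3*u - 10) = (u - 5)*(u - 3)*(u + 2)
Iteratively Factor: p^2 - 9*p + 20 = (p - 4)*(p - 5)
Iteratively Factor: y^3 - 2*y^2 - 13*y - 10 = (y + 1)*(y^2 - 3*y - 10) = (y - 5)*(y + 1)*(y + 2)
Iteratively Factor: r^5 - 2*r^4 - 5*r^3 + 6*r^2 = (r)*(r^4 - 2*r^3 - 5*r^2 + 6*r) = r*(r + 2)*(r^3 - 4*r^2 + 3*r) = r*(r - 1)*(r + 2)*(r^2 - 3*r) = r^2*(r - 1)*(r + 2)*(r - 3)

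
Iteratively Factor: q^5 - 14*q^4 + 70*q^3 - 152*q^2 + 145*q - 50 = (q - 1)*(q^4 - 13*q^3 + 57*q^2 - 95*q + 50) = (q - 2)*(q - 1)*(q^3 - 11*q^2 + 35*q - 25) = (q - 2)*(q - 1)^2*(q^2 - 10*q + 25) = (q - 5)*(q - 2)*(q - 1)^2*(q - 5)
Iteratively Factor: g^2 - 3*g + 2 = (g - 2)*(g - 1)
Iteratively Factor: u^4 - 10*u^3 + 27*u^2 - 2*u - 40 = (u - 5)*(u^3 - 5*u^2 + 2*u + 8) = (u - 5)*(u - 2)*(u^2 - 3*u - 4) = (u - 5)*(u - 2)*(u + 1)*(u - 4)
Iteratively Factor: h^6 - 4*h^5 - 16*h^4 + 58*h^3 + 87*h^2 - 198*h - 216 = (h - 4)*(h^5 - 16*h^3 - 6*h^2 + 63*h + 54) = (h - 4)*(h + 2)*(h^4 - 2*h^3 - 12*h^2 + 18*h + 27) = (h - 4)*(h + 1)*(h + 2)*(h^3 - 3*h^2 - 9*h + 27) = (h - 4)*(h - 3)*(h + 1)*(h + 2)*(h^2 - 9) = (h - 4)*(h - 3)*(h + 1)*(h + 2)*(h + 3)*(h - 3)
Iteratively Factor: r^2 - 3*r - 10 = (r + 2)*(r - 5)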